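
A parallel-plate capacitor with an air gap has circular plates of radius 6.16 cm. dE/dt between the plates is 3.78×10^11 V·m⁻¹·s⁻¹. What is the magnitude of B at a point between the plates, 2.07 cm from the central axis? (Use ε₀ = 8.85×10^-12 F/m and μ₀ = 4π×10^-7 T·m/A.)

Total displacement current: I_d = ε₀(πR²)(dE/dt) = (8.85×10^-12)(0.01192)(3.78×10^11) = 0.03988 A.
For r < R the Ampère–Maxwell law gives B(2πr) = μ₀ I_d (r²/R²), so B = μ₀ I_d r/(2πR²) = (4π×10^-7)(0.03988)(0.0207)/(2π·0.0616²) = 4.35×10^-8 T.

4.35×10^-8 T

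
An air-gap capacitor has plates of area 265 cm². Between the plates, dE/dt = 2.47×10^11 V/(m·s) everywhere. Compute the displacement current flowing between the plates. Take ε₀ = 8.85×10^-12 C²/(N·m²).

0.0579 A

The displacement current is ε₀ times dΦ_E/dt = ε₀ A dE/dt = (8.85×10^-12)(0.0265)(2.47×10^11) = 0.0579 A.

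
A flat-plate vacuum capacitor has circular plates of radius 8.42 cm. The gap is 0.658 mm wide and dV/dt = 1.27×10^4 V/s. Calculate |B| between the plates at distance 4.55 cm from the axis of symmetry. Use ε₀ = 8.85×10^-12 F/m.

4.88×10^-12 T

I_d = C dV/dt with C = ε₀πR²/d = 2.995×10^-10 F, so I_d = (2.995×10^-10)(1.27×10^4) = 3.804×10^-6 A.
An Ampèrian loop of radius r encloses a fraction (r/R)² of I_d. Then B·2πr = μ₀ I_d (r/R)², giving B = μ₀ I_d r/(2πR²) = 4.88×10^-12 T.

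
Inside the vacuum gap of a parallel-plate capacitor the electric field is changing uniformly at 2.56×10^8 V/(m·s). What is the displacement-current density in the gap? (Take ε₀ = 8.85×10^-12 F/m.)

J_d = ε₀ dE/dt = (8.85×10^-12)(2.56×10^8) = 2.27×10^-3 A/m².

2.27×10^-3 A/m²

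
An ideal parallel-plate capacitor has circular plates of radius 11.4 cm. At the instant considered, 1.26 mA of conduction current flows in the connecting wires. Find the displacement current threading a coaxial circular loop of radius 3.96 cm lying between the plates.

1.52×10^-4 A

No conduction current crosses the gap, so I_d there equals the 1.26×10^-3 A in the leads.
Through an area πr² the displacement current is I_d·(πr²/πR²) = I_d (r/R)² = 1.52×10^-4 A.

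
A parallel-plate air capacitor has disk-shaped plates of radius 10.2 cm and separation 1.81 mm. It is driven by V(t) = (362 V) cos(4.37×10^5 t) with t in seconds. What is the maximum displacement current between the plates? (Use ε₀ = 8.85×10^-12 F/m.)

C = ε₀A/d = (8.85×10^-12)(0.03269)/(1.81×10^-3) = 1.598×10^-10 F; ω = 4.37×10^5 rad/s.
I_d = C dV/dt, so |I_d|_max = C V₀ ω = (1.598×10^-10)(362)(4.37×10^5) = 0.0253 A.

0.0253 A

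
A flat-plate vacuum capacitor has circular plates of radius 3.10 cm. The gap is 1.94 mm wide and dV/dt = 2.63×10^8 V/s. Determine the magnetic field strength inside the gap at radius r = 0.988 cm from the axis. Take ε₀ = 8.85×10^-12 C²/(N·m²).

I_d = C dV/dt with C = ε₀πR²/d = 1.377×10^-11 F, so I_d = (1.377×10^-11)(2.63×10^8) = 3.622×10^-3 A.
∮B·dl = μ₀ I_d,enc with I_d,enc = I_d r²/R² = 3.679×10^-4 A; so B = μ₀ I_d,enc/(2πr) = 7.45×10^-9 T.

7.45×10^-9 T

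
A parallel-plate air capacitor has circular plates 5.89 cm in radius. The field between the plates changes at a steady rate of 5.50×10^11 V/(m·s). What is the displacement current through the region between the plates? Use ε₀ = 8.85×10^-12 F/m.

The displacement current is ε₀ times dΦ_E/dt = ε₀ A dE/dt = (8.85×10^-12)(0.01090)(5.50×10^11) = 0.0531 A.

0.0531 A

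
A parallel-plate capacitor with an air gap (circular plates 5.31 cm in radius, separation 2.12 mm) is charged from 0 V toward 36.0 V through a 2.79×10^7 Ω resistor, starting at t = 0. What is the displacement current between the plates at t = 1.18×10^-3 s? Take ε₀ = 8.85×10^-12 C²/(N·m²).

With C = ε₀A/d = (8.85×10^-12)(8.858×10^-3)/(2.12×10^-3) = 3.698×10^-11 F, the time constant is τ = RC = 1.032×10^-3 s, so t/τ = 1.143 and e^(−t/τ) = 0.3189.
I_d = I_cond = (V₀/R) e^(−t/τ) = (1.290×10^-6)(0.3189) = 4.11×10^-7 A.

4.11×10^-7 A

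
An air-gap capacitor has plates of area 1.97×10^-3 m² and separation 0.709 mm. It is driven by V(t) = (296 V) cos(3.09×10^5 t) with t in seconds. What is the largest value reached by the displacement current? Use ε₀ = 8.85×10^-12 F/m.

2.25×10^-3 A

(dE/dt)_max = V₀ω/d = 1.290×10^11 V/(m·s); ω = 3.09×10^5 rad/s.
I_d,max = ε₀ A (dE/dt)_max = (8.85×10^-12)(1.97×10^-3)(1.290×10^11) = 2.25×10^-3 A.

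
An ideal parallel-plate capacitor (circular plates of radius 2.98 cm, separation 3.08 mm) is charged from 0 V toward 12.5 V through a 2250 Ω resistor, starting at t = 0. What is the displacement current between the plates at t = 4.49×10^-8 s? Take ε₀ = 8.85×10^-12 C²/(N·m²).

With C = ε₀A/d = (8.85×10^-12)(2.790×10^-3)/(3.08×10^-3) = 8.017×10^-12 F, the time constant is τ = RC = 1.804×10^-8 s, so t/τ = 2.489 and e^(−t/τ) = 0.08299.
I_d = I_cond = (V₀/R) e^(−t/τ) = (5.556×10^-3)(0.08299) = 4.61×10^-4 A.

4.61×10^-4 A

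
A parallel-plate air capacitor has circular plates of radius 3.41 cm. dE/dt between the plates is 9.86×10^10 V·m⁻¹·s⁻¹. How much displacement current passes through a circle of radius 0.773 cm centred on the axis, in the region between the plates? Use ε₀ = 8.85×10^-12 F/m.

I_d = ε₀ dΦ_E/dt = ε₀ πR² (dE/dt) = (8.85×10^-12)(3.653×10^-3)(9.86×10^10) = 3.188×10^-3 A through the full plate area.
Since J_d is uniform, the enclosed fraction is (r/R)² = 0.05139, giving I_d,enc = 1.64×10^-4 A.

1.64×10^-4 A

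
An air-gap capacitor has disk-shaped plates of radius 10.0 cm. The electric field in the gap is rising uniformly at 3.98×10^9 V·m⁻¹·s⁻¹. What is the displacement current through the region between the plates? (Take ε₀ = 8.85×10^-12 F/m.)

1.11×10^-3 A

The displacement current is ε₀ times dΦ_E/dt = ε₀ A dE/dt = (8.85×10^-12)(0.03142)(3.98×10^9) = 1.11×10^-3 A.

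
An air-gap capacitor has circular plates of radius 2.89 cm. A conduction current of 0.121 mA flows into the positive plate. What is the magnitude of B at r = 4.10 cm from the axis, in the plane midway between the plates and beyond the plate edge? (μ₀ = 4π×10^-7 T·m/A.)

No conduction current crosses the gap, so I_d there equals the 1.21×10^-4 A in the leads.
Outside the plates the loop encloses all of I_d, so B·2πr = μ₀ I_d and B = 5.90×10^-10 T.

5.90×10^-10 T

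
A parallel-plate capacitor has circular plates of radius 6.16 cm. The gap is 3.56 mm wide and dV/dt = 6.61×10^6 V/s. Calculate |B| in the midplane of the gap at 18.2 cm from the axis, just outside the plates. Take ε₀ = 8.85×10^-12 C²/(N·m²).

I_d = C dV/dt with C = ε₀πR²/d = 2.963×10^-11 F, so I_d = (2.963×10^-11)(6.61×10^6) = 1.959×10^-4 A.
With r > R the enclosed displacement current is the full I_d; B = μ₀ I_d / (2πr) = 2.15×10^-10 T.

2.15×10^-10 T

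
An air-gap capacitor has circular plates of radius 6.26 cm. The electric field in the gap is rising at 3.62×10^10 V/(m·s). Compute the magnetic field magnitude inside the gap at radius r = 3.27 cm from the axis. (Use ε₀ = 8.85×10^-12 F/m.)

I_d = ε₀ dΦ_E/dt = ε₀ πR² (dE/dt) = (8.85×10^-12)(0.01231)(3.62×10^10) = 3.944×10^-3 A through the full plate area.
∮B·dl = μ₀ I_d,enc with I_d,enc = I_d r²/R² = 1.076×10^-3 A; so B = μ₀ I_d,enc/(2πr) = 6.58×10^-9 T.

6.58×10^-9 T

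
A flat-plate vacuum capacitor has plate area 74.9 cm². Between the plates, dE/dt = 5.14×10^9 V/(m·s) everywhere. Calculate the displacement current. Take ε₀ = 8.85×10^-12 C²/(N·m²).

With a uniform field, Φ_E = EA, so I_d = ε₀ A dE/dt = 3.41×10^-4 A.

3.41×10^-4 A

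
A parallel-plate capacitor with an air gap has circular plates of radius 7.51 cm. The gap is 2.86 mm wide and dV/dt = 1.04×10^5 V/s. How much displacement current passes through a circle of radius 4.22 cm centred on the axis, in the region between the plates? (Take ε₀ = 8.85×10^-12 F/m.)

1.80×10^-6 A

With E = V/d, dE/dt = 3.636×10^7 V/(m·s) and πR² = 0.01772 m², giving I_d = ε₀ πR² dE/dt = 5.702×10^-6 A.
The field is uniform, so I_d,enc = I_d (r/R)² = (5.702×10^-6)(4.22/7.51)² = 1.80×10^-6 A.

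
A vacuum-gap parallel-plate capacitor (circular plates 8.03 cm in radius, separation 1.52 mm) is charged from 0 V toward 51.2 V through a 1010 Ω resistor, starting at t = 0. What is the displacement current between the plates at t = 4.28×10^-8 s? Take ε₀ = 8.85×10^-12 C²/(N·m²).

C = ε₀A/d = (8.85×10^-12)(0.02026)/(1.52×10^-3) = 1.180×10^-10 F, so τ = RC = 1.192×10^-7 s.
The conduction current is I(t) = (V₀/R) e^(−t/τ), and the displacement current between the plates equals it.
t/τ = 0.3591; I_d = (51.2/1010) · e^(−0.3591) = (0.05069)(0.6983) = 0.0354 A.

0.0354 A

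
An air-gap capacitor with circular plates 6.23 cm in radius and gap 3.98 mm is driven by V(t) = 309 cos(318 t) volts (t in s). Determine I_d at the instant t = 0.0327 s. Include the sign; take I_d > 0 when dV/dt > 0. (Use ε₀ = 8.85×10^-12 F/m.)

C = ε₀A/d = (8.85×10^-12)(0.01219)/(3.98×10^-3) = 2.711×10^-11 F. dV/dt = V₀ω·−sin(ωt); at ωt = 10.3986 rad this factor is 0.8270.
I_d = C dV/dt = (2.711×10^-11)(309)(318)(0.8270) = 2.20×10^-6 A.

2.20×10^-6 A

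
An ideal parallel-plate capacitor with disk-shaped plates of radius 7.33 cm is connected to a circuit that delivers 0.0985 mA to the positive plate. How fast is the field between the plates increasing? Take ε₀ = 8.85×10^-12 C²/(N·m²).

6.59×10^8 V/(m·s)

Charge continuity gives I_d = I = 9.85×10^-5 A between the plates.
Inverting I_d = ε₀ A dE/dt gives dE/dt = 9.85×10^-5 / (8.85×10^-12 · 0.01688) = 6.59×10^8 V/(m·s).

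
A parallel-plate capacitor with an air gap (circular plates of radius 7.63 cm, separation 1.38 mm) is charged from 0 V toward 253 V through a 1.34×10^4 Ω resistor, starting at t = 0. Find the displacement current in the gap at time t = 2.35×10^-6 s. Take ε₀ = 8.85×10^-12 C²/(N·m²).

C = ε₀A/d = (8.85×10^-12)(0.01829)/(1.38×10^-3) = 1.173×10^-10 F, so τ = RC = 1.572×10^-6 s.
The conduction current is I(t) = (V₀/R) e^(−t/τ), and the displacement current between the plates equals it.
t/τ = 1.495; I_d = (253/1.34×10^4) · e^(−1.495) = (0.01888)(0.2242) = 4.23×10^-3 A.

4.23×10^-3 A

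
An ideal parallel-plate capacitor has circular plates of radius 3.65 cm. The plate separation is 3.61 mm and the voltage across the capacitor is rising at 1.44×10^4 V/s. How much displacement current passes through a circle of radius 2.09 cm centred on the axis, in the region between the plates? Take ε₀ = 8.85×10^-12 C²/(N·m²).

I_d = C dV/dt with C = ε₀πR²/d = 1.026×10^-11 F, so I_d = (1.026×10^-11)(1.44×10^4) = 1.477×10^-7 A.
Since J_d is uniform, the enclosed fraction is (r/R)² = 0.3279, giving I_d,enc = 4.84×10^-8 A.

4.84×10^-8 A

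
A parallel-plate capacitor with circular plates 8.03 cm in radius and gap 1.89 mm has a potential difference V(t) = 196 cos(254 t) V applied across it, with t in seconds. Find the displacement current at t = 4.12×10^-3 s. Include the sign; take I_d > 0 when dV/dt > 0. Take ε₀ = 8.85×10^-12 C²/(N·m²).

dE/dt = (V₀ω/d)·−sin(ωt) with ωt = 1.04648 rad: (196)(254)(-0.8657)/(1.89×10^-3) = -2.280×10^7 V/(m·s).
I_d = ε₀ A dE/dt = (8.85×10^-12)(0.02026)(-2.280×10^7) = -4.09×10^-6 A.

-4.09×10^-6 A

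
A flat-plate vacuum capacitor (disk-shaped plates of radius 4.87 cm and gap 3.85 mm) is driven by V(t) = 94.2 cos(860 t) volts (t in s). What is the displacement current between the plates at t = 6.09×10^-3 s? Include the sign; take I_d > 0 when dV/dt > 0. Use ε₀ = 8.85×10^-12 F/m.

dE/dt = (V₀ω/d)·−sin(ωt) with ωt = 5.2374 rad: (94.2)(860)(0.8653)/(3.85×10^-3) = 1.821×10^7 V/(m·s).
I_d = ε₀ A dE/dt = (8.85×10^-12)(7.451×10^-3)(1.821×10^7) = 1.20×10^-6 A.

1.20×10^-6 A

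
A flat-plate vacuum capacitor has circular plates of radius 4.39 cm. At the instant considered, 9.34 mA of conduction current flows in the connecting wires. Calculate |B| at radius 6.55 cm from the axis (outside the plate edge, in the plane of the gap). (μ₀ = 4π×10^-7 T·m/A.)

2.85×10^-8 T

Between the plates the displacement current equals the wire current: I_d = 9.34 mA = 9.34×10^-3 A.
For r ≥ R the full I_d is enclosed: B = μ₀ I_d/(2πr) = (4π×10^-7)(9.34×10^-3)/(2π·0.0655) = 2.85×10^-8 T.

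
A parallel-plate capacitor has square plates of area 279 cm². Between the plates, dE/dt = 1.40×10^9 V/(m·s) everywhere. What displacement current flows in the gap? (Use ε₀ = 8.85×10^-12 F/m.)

3.46×10^-4 A

The displacement current is ε₀ times dΦ_E/dt = ε₀ A dE/dt = (8.85×10^-12)(0.0279)(1.40×10^9) = 3.46×10^-4 A.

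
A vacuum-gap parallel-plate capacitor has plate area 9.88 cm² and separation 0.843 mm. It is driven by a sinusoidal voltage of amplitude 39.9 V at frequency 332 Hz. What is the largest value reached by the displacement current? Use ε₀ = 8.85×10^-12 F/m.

8.63×10^-7 A

C = ε₀A/d = (8.85×10^-12)(9.88×10^-4)/(8.43×10^-4) = 1.037×10^-11 F; ω = 2πf = 2086 rad/s.
I_d = C dV/dt, so |I_d|_max = C V₀ ω = (1.037×10^-11)(39.9)(2086) = 8.63×10^-7 A.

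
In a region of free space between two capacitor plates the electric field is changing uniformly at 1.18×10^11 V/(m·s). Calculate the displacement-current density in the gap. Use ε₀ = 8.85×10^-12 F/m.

J_d = ε₀ dE/dt = (8.85×10^-12)(1.18×10^11) = 1.04 A/m².

1.04 A/m²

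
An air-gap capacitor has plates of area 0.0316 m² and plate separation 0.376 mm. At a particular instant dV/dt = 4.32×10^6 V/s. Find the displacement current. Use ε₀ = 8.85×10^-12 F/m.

The displacement current equals the charging current C dV/dt. With C = ε₀A/d = (8.85×10^-12)(0.0316)/(3.76×10^-4) = 7.438×10^-10 F, I_d = (7.438×10^-10)(4.32×10^6) = 3.21×10^-3 A.

3.21×10^-3 A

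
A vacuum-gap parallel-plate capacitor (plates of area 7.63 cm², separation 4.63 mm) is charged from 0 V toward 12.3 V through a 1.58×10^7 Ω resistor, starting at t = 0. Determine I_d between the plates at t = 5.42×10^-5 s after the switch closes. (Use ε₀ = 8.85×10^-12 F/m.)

C = ε₀A/d = (8.85×10^-12)(7.63×10^-4)/(4.63×10^-3) = 1.458×10^-12 F, so τ = RC = 2.304×10^-5 s.
The conduction current is I(t) = (V₀/R) e^(−t/τ), and the displacement current between the plates equals it.
t/τ = 2.352; I_d = (12.3/1.58×10^7) · e^(−2.352) = (7.785×10^-7)(0.09518) = 7.41×10^-8 A.

7.41×10^-8 A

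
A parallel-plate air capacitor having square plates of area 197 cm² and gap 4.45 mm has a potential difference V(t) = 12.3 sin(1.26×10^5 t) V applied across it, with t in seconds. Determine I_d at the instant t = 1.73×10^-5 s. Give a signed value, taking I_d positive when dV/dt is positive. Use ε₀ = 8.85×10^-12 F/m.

dV/dt = (12.3)(1.26×10^5)·cos(2.1798) = -8.866×10^5 V/s.
I_d = C dV/dt with C = ε₀A/d = (8.85×10^-12)(0.0197)/(4.45×10^-3) = 3.918×10^-11 F, so I_d = (3.918×10^-11)(-8.866×10^5) = -3.47×10^-5 A.

-3.47×10^-5 A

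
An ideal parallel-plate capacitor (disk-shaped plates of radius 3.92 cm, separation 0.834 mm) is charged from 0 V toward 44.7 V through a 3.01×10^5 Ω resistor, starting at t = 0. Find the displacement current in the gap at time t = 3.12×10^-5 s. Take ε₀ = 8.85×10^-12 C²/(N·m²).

1.96×10^-5 A

C = ε₀A/d = (8.85×10^-12)(4.827×10^-3)/(8.34×10^-4) = 5.122×10^-11 F and τ = RC = 1.542×10^-5 s. I_d in the gap equals the RC charging current.
I_d(t) = (V₀/R) e^(−t/τ) = 1.485×10^-4 · e^(−2.023) = 1.96×10^-5 A.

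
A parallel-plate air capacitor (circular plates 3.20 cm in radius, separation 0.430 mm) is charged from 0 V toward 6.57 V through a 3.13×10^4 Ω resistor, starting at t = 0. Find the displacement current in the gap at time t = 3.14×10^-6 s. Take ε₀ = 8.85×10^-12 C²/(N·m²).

4.61×10^-5 A

C = ε₀A/d = (8.85×10^-12)(3.217×10^-3)/(4.30×10^-4) = 6.621×10^-11 F and τ = RC = 2.072×10^-6 s. I_d in the gap equals the RC charging current.
I_d(t) = (V₀/R) e^(−t/τ) = 2.099×10^-4 · e^(−1.515) = 4.61×10^-5 A.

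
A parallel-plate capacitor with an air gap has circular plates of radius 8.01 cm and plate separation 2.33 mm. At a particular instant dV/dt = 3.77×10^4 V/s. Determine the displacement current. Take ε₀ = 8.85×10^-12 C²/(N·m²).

The displacement current equals the charging current C dV/dt. With C = ε₀A/d = (8.85×10^-12)(0.02016)/(2.33×10^-3) = 7.657×10^-11 F, I_d = (7.657×10^-11)(3.77×10^4) = 2.89×10^-6 A.

2.89×10^-6 A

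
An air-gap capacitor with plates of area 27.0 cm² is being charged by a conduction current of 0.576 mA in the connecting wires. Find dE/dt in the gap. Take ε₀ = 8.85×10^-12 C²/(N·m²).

By continuity, I_d in the gap equals the 0.576 mA flowing in the wire.
Then dE/dt = I_d/(ε₀A) = 2.41×10^10 V/(m·s).

2.41×10^10 V/(m·s)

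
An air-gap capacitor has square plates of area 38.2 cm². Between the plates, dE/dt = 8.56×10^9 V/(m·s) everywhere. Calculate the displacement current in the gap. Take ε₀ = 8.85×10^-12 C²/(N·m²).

With a uniform field, Φ_E = EA, so I_d = ε₀ A dE/dt = 2.89×10^-4 A.

2.89×10^-4 A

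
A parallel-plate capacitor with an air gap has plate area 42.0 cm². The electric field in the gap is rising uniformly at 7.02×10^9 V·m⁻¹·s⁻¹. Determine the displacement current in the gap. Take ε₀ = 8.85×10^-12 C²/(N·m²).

2.61×10^-4 A

With a uniform field, Φ_E = EA, so I_d = ε₀ A dE/dt = 2.61×10^-4 A.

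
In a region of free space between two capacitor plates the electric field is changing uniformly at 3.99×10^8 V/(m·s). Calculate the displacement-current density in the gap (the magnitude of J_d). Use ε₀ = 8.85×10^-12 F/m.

3.53×10^-3 A/m²

J_d = ε₀ ∂E/∂t, so J_d = 3.53×10^-3 A/m².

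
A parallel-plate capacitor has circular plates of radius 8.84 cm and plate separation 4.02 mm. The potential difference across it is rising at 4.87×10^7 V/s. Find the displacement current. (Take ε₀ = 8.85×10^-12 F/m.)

The displacement current equals the charging current C dV/dt. With C = ε₀A/d = (8.85×10^-12)(0.02455)/(4.02×10^-3) = 5.405×10^-11 F, I_d = (5.405×10^-11)(4.87×10^7) = 2.63×10^-3 A.

2.63×10^-3 A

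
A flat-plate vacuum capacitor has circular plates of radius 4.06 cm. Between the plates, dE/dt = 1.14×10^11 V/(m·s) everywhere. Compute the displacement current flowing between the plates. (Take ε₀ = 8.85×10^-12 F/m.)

5.22×10^-3 A

I_d = ε₀ A (dE/dt) = (8.85×10^-12)(5.178×10^-3 m²)(1.14×10^11) = 5.22×10^-3 A.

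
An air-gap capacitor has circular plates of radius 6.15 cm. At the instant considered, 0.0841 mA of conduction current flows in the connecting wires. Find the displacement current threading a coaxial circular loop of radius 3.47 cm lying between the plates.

2.68×10^-5 A

Between the plates the displacement current equals the wire current: I_d = 0.0841 mA = 8.41×10^-5 A.
Since J_d is uniform, the enclosed fraction is (r/R)² = 0.3184, giving I_d,enc = 2.68×10^-5 A.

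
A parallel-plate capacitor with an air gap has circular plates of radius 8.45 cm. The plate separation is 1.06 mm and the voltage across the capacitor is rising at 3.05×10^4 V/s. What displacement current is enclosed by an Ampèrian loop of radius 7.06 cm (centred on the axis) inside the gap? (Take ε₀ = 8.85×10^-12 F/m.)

dE/dt = (dV/dt)/d = 2.877×10^7 V/(m·s); I_d = ε₀(πR²)(dE/dt) = (8.85×10^-12)(0.02243)(2.877×10^7) = 5.711×10^-6 A.
The field is uniform, so I_d,enc = I_d (r/R)² = (5.711×10^-6)(7.06/8.45)² = 3.99×10^-6 A.

3.99×10^-6 A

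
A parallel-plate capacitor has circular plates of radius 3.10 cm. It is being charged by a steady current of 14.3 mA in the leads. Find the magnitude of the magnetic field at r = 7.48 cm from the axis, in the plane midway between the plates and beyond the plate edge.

3.82×10^-8 T

Between the plates the displacement current equals the wire current: I_d = 14.3 mA = 0.0143 A.
Outside the plates the loop encloses all of I_d, so B·2πr = μ₀ I_d and B = 3.82×10^-8 T.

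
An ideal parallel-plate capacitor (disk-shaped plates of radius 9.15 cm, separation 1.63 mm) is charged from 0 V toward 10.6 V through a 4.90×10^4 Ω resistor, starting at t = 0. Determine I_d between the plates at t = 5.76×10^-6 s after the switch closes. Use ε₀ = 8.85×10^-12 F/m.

9.50×10^-5 A

C = ε₀A/d = (8.85×10^-12)(0.02630)/(1.63×10^-3) = 1.428×10^-10 F, so τ = RC = 6.997×10^-6 s.
The conduction current is I(t) = (V₀/R) e^(−t/τ), and the displacement current between the plates equals it.
t/τ = 0.8232; I_d = (10.6/4.90×10^4) · e^(−0.8232) = (2.163×10^-4)(0.4390) = 9.50×10^-5 A.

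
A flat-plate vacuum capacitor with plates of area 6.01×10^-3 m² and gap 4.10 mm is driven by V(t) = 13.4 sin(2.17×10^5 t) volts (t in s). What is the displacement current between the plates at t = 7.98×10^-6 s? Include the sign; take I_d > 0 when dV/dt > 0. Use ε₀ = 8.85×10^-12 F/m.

-6.04×10^-6 A

dV/dt = (13.4)(2.17×10^5)·cos(1.73166) = -4.657×10^5 V/s.
I_d = C dV/dt with C = ε₀A/d = (8.85×10^-12)(6.01×10^-3)/(4.10×10^-3) = 1.297×10^-11 F, so I_d = (1.297×10^-11)(-4.657×10^5) = -6.04×10^-6 A.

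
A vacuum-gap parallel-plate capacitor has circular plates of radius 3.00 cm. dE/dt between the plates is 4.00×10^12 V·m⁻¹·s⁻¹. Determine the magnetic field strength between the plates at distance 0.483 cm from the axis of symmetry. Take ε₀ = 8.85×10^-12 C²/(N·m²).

1.07×10^-7 T

Total displacement current: I_d = ε₀(πR²)(dE/dt) = (8.85×10^-12)(2.827×10^-3)(4.00×10^12) = 0.1001 A.
For r < R the Ampère–Maxwell law gives B(2πr) = μ₀ I_d (r²/R²), so B = μ₀ I_d r/(2πR²) = (4π×10^-7)(0.1001)(4.83×10^-3)/(2π·0.0300²) = 1.07×10^-7 T.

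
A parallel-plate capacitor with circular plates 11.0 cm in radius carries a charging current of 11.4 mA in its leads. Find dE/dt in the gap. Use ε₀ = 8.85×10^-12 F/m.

3.39×10^10 V/(m·s)

Charge continuity gives I_d = I = 0.0114 A between the plates.
Then dE/dt = I_d/(ε₀A) = 3.39×10^10 V/(m·s).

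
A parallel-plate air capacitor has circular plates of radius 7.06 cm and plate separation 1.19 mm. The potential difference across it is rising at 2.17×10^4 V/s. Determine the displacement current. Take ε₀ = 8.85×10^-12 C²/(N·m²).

2.53×10^-6 A

C = ε₀A/d = (8.85×10^-12)(0.01566)/(1.19×10^-3) = 1.165×10^-10 F.
I_d = C dV/dt = (1.165×10^-10)(2.17×10^4) = 2.53×10^-6 A.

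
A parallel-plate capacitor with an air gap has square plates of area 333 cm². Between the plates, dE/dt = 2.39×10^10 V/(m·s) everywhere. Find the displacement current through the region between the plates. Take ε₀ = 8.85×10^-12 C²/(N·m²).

The displacement current is ε₀ times dΦ_E/dt = ε₀ A dE/dt = (8.85×10^-12)(0.0333)(2.39×10^10) = 7.04×10^-3 A.

7.04×10^-3 A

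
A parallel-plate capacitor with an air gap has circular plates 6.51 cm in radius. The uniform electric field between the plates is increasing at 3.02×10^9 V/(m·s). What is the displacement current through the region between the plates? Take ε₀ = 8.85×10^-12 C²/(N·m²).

I_d = ε₀ A (dE/dt) = (8.85×10^-12)(0.01331 m²)(3.02×10^9) = 3.56×10^-4 A.

3.56×10^-4 A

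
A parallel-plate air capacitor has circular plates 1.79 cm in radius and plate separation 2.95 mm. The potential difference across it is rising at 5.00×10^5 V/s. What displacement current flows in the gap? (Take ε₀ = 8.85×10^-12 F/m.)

The displacement current equals the charging current C dV/dt. With C = ε₀A/d = (8.85×10^-12)(1.007×10^-3)/(2.95×10^-3) = 3.021×10^-12 F, I_d = (3.021×10^-12)(5.00×10^5) = 1.51×10^-6 A.

1.51×10^-6 A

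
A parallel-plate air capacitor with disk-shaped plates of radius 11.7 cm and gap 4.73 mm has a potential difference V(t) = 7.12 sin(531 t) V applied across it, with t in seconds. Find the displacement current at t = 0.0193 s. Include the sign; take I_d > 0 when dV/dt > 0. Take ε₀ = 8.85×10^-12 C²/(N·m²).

-2.07×10^-7 A

dV/dt = (7.12)(531)·cos(10.2483) = -2570 V/s.
I_d = C dV/dt with C = ε₀A/d = (8.85×10^-12)(0.04301)/(4.73×10^-3) = 8.047×10^-11 F, so I_d = (8.047×10^-11)(-2570) = -2.07×10^-7 A.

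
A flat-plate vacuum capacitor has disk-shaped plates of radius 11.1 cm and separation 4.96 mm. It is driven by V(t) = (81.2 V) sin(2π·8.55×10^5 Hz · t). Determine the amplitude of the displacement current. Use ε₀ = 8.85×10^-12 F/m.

C = ε₀A/d = (8.85×10^-12)(0.03871)/(4.96×10^-3) = 6.907×10^-11 F; ω = 2πf = 5.372×10^6 rad/s.
I_d = C dV/dt, so |I_d|_max = C V₀ ω = (6.907×10^-11)(81.2)(5.372×10^6) = 0.0301 A.

0.0301 A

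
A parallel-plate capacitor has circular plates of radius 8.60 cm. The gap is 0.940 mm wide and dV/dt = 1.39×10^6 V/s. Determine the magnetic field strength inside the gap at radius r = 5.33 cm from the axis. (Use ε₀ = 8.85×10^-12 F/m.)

4.38×10^-10 T

dE/dt = (dV/dt)/d = 1.479×10^9 V/(m·s); I_d = ε₀(πR²)(dE/dt) = (8.85×10^-12)(0.02324)(1.479×10^9) = 3.042×10^-4 A.
∮B·dl = μ₀ I_d,enc with I_d,enc = I_d r²/R² = 1.168×10^-4 A; so B = μ₀ I_d,enc/(2πr) = 4.38×10^-10 T.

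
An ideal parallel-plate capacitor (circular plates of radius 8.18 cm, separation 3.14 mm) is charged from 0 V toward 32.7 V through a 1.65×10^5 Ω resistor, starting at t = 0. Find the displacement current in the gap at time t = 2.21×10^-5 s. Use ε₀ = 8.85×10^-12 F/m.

C = ε₀A/d = (8.85×10^-12)(0.02102)/(3.14×10^-3) = 5.924×10^-11 F, so τ = RC = 9.775×10^-6 s.
The conduction current is I(t) = (V₀/R) e^(−t/τ), and the displacement current between the plates equals it.
t/τ = 2.261; I_d = (32.7/1.65×10^5) · e^(−2.261) = (1.982×10^-4)(0.1042) = 2.07×10^-5 A.

2.07×10^-5 A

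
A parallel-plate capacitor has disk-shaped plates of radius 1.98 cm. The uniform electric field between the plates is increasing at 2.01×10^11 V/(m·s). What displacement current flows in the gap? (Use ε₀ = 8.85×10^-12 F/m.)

2.19×10^-3 A

The displacement current is ε₀ times dΦ_E/dt = ε₀ A dE/dt = (8.85×10^-12)(1.232×10^-3)(2.01×10^11) = 2.19×10^-3 A.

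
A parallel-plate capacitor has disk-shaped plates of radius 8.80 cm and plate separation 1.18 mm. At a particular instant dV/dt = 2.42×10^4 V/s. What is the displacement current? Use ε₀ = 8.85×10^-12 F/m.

4.42×10^-6 A

The displacement current equals the charging current C dV/dt. With C = ε₀A/d = (8.85×10^-12)(0.02433)/(1.18×10^-3) = 1.825×10^-10 F, I_d = (1.825×10^-10)(2.42×10^4) = 4.42×10^-6 A.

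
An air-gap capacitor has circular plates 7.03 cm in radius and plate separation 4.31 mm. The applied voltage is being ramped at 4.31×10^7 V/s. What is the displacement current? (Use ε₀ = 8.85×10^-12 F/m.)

1.37×10^-3 A

The field between the plates is E = V/d, so dE/dt = (4.31×10^7)/(4.31×10^-3 m) = 1.000×10^10 V/(m·s).
I_d = ε₀ A (dE/dt) = (8.85×10^-12)(0.01553)(1.000×10^10) = 1.37×10^-3 A.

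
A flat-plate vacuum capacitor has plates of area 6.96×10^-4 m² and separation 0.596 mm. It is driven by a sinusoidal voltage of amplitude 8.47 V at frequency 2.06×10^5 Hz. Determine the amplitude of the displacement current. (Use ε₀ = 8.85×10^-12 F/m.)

1.13×10^-4 A

The displacement current equals the conduction current C dV/dt, which peaks at C V₀ ω.
With C = ε₀A/d = (8.85×10^-12)(6.96×10^-4)/(5.96×10^-4) = 1.033×10^-11 F and ω = 2πf = 1.294×10^6 rad/s, I_d,max = (1.033×10^-11)(8.47)(1.294×10^6) = 1.13×10^-4 A.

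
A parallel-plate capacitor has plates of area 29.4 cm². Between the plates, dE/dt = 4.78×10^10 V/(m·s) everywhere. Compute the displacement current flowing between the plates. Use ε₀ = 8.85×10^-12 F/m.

1.24×10^-3 A

With a uniform field, Φ_E = EA, so I_d = ε₀ A dE/dt = 1.24×10^-3 A.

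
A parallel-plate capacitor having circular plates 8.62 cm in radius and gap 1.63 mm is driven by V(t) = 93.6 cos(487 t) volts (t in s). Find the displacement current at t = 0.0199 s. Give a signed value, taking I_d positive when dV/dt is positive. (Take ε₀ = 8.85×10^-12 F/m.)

dV/dt = (93.6)(487)·−sin(9.6913) = 1.201×10^4 V/s.
I_d = C dV/dt with C = ε₀A/d = (8.85×10^-12)(0.02334)/(1.63×10^-3) = 1.267×10^-10 F, so I_d = (1.267×10^-10)(1.201×10^4) = 1.52×10^-6 A.

1.52×10^-6 A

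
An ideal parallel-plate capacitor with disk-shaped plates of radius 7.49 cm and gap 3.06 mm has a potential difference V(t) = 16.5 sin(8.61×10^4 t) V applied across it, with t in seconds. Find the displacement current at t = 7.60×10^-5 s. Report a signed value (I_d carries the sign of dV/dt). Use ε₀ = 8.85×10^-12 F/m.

7.00×10^-5 A

dE/dt = (V₀ω/d)·cos(ωt) with ωt = 6.5436 rad: (16.5)(8.61×10^4)(0.9663)/(3.06×10^-3) = 4.486×10^8 V/(m·s).
I_d = ε₀ A dE/dt = (8.85×10^-12)(0.01762)(4.486×10^8) = 7.00×10^-5 A.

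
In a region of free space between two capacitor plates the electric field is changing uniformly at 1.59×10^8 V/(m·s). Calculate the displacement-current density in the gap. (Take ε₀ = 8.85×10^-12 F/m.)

The displacement-current density is ε₀ ∂E/∂t = (8.85×10^-12)(1.59×10^8) = 1.41×10^-3 A/m².

1.41×10^-3 A/m²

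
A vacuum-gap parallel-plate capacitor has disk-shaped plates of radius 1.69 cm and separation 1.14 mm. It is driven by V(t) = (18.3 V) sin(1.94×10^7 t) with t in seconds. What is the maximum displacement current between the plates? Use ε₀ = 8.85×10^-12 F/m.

The displacement current equals the conduction current C dV/dt, which peaks at C V₀ ω.
With C = ε₀A/d = (8.85×10^-12)(8.973×10^-4)/(1.14×10^-3) = 6.966×10^-12 F and ω = 1.94×10^7 rad/s, I_d,max = (6.966×10^-12)(18.3)(1.94×10^7) = 2.47×10^-3 A.

2.47×10^-3 A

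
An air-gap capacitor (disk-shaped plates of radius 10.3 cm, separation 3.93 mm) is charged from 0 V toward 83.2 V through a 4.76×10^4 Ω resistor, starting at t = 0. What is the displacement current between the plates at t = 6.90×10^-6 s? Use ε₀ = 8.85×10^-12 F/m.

With C = ε₀A/d = (8.85×10^-12)(0.03333)/(3.93×10^-3) = 7.506×10^-11 F, the time constant is τ = RC = 3.573×10^-6 s, so t/τ = 1.931 and e^(−t/τ) = 0.1450.
I_d = I_cond = (V₀/R) e^(−t/τ) = (1.748×10^-3)(0.1450) = 2.53×10^-4 A.

2.53×10^-4 A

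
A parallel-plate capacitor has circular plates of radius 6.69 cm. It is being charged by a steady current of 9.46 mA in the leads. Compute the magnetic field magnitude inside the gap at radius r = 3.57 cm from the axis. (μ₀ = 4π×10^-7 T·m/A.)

1.51×10^-8 T

Between the plates the displacement current equals the wire current: I_d = 9.46 mA = 9.46×10^-3 A.
An Ampèrian loop of radius r encloses a fraction (r/R)² of I_d. Then B·2πr = μ₀ I_d (r/R)², giving B = μ₀ I_d r/(2πR²) = 1.51×10^-8 T.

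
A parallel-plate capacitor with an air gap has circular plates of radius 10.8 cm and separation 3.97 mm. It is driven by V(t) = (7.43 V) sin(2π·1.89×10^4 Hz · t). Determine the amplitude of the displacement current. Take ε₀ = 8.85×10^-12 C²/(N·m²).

(dE/dt)_max = V₀ω/d = 2.223×10^8 V/(m·s); ω = 2πf = 1.188×10^5 rad/s.
I_d,max = ε₀ A (dE/dt)_max = (8.85×10^-12)(0.03664)(2.223×10^8) = 7.21×10^-5 A.

7.21×10^-5 A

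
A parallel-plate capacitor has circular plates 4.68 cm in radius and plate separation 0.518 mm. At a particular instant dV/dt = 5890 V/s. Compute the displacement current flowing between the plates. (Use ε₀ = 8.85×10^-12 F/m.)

6.92×10^-7 A

The field between the plates is E = V/d, so dE/dt = (5890)/(5.18×10^-4 m) = 1.137×10^7 V/(m·s).
I_d = ε₀ A (dE/dt) = (8.85×10^-12)(6.881×10^-3)(1.137×10^7) = 6.92×10^-7 A.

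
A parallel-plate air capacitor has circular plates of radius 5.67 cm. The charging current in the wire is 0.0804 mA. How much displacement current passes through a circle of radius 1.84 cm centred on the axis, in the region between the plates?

By continuity the displacement current in the gap matches the conduction current: I_d = 8.04×10^-5 A.
Through an area πr² the displacement current is I_d·(πr²/πR²) = I_d (r/R)² = 8.47×10^-6 A.

8.47×10^-6 A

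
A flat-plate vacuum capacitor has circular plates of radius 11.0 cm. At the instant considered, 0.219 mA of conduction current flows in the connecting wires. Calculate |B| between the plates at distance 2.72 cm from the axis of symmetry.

By continuity the displacement current in the gap matches the conduction current: I_d = 2.19×10^-4 A.
An Ampèrian loop of radius r encloses a fraction (r/R)² of I_d. Then B·2πr = μ₀ I_d (r/R)², giving B = μ₀ I_d r/(2πR²) = 9.85×10^-11 T.

9.85×10^-11 T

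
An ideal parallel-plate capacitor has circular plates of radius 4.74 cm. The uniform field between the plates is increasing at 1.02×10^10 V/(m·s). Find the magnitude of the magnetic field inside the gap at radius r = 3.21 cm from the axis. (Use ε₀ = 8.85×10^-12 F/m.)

1.82×10^-9 T

Through the whole plate area (πR² = 7.058×10^-3 m²), I_d = ε₀ πR² dE/dt = 6.371×10^-4 A.
∮B·dl = μ₀ I_d,enc with I_d,enc = I_d r²/R² = 2.922×10^-4 A; so B = μ₀ I_d,enc/(2πr) = 1.82×10^-9 T.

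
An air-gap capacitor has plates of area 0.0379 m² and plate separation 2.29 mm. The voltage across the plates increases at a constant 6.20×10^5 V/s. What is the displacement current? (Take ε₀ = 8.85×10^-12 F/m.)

9.08×10^-5 A

The displacement current equals the charging current C dV/dt. With C = ε₀A/d = (8.85×10^-12)(0.0379)/(2.29×10^-3) = 1.465×10^-10 F, I_d = (1.465×10^-10)(6.20×10^5) = 9.08×10^-5 A.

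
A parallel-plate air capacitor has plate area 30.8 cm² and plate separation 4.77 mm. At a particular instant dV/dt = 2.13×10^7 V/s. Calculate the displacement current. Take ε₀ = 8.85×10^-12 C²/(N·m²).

C = ε₀A/d = (8.85×10^-12)(3.08×10^-3)/(4.77×10^-3) = 5.714×10^-12 F.
I_d = C dV/dt = (5.714×10^-12)(2.13×10^7) = 1.22×10^-4 A.

1.22×10^-4 A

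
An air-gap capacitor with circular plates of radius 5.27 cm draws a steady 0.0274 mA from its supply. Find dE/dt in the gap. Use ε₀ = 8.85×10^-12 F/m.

3.55×10^8 V/(m·s)

By continuity, I_d in the gap equals the 0.0274 mA flowing in the wire.
Then dE/dt = I_d/(ε₀A) = 3.55×10^8 V/(m·s).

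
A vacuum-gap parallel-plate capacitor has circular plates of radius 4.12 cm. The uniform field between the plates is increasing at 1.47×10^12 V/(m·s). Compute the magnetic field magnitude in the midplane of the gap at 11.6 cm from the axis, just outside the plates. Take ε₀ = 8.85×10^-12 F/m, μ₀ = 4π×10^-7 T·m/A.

Total displacement current: I_d = ε₀(πR²)(dE/dt) = (8.85×10^-12)(5.333×10^-3)(1.47×10^12) = 0.06938 A.
Outside the plates the loop encloses all of I_d, so B·2πr = μ₀ I_d and B = 1.20×10^-7 T.

1.20×10^-7 T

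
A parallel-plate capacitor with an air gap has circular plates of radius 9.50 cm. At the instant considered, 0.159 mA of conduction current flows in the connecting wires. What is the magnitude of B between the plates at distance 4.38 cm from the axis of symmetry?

By continuity the displacement current in the gap matches the conduction current: I_d = 1.59×10^-4 A.
An Ampèrian loop of radius r encloses a fraction (r/R)² of I_d. Then B·2πr = μ₀ I_d (r/R)², giving B = μ₀ I_d r/(2πR²) = 1.54×10^-10 T.

1.54×10^-10 T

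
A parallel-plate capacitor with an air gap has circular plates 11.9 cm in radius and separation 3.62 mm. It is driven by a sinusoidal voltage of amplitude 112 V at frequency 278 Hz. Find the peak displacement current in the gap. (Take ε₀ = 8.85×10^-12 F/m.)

2.13×10^-5 A

C = ε₀A/d = (8.85×10^-12)(0.04449)/(3.62×10^-3) = 1.088×10^-10 F; ω = 2πf = 1747 rad/s.
I_d = C dV/dt, so |I_d|_max = C V₀ ω = (1.088×10^-10)(112)(1747) = 2.13×10^-5 A.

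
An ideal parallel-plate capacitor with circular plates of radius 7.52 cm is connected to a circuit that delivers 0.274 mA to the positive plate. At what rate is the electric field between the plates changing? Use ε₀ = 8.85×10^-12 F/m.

The displacement current between the plates equals the conduction current, I_d = 0.274 mA.
Since I_d = ε₀ A dE/dt, dE/dt = I_d/(ε₀A) = (2.74×10^-4)/((8.85×10^-12)(0.01777)) = 1.74×10^9 V/(m·s).

1.74×10^9 V/(m·s)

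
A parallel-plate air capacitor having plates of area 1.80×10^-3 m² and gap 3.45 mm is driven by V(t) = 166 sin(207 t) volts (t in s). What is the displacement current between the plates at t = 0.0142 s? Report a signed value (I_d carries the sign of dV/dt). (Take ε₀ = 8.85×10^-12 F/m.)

-1.55×10^-7 A

dE/dt = (V₀ω/d)·cos(ωt) with ωt = 2.9394 rad: (166)(207)(-0.9796)/(3.45×10^-3) = -9.757×10^6 V/(m·s).
I_d = ε₀ A dE/dt = (8.85×10^-12)(1.80×10^-3)(-9.757×10^6) = -1.55×10^-7 A.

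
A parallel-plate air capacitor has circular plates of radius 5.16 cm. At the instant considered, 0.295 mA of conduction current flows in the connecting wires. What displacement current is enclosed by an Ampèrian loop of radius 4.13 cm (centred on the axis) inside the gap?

No conduction current crosses the gap, so I_d there equals the 2.95×10^-4 A in the leads.
Through an area πr² the displacement current is I_d·(πr²/πR²) = I_d (r/R)² = 1.89×10^-4 A.

1.89×10^-4 A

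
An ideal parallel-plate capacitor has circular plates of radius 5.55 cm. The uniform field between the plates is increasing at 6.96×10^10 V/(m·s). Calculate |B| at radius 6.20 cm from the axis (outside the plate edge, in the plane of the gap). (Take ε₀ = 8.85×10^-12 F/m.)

1.92×10^-8 T

I_d = ε₀ dΦ_E/dt = ε₀ πR² (dE/dt) = (8.85×10^-12)(9.677×10^-3)(6.96×10^10) = 5.961×10^-3 A through the full plate area.
With r > R the enclosed displacement current is the full I_d; B = μ₀ I_d / (2πr) = 1.92×10^-8 T.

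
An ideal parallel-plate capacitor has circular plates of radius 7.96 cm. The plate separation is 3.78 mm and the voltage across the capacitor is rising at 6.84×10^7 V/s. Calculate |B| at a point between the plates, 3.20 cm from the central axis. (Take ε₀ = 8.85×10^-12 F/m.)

dE/dt = (dV/dt)/d = 1.810×10^10 V/(m·s); I_d = ε₀(πR²)(dE/dt) = (8.85×10^-12)(0.01991)(1.810×10^10) = 3.189×10^-3 A.
For r < R the Ampère–Maxwell law gives B(2πr) = μ₀ I_d (r²/R²), so B = μ₀ I_d r/(2πR²) = (4π×10^-7)(3.189×10^-3)(0.0320)/(2π·0.0796²) = 3.22×10^-9 T.

3.22×10^-9 T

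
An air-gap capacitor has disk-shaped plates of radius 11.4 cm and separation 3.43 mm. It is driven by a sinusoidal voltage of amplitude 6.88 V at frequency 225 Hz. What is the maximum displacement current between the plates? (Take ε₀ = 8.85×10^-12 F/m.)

1.02×10^-6 A

C = ε₀A/d = (8.85×10^-12)(0.04083)/(3.43×10^-3) = 1.053×10^-10 F; ω = 2πf = 1414 rad/s.
I_d = C dV/dt, so |I_d|_max = C V₀ ω = (1.053×10^-10)(6.88)(1414) = 1.02×10^-6 A.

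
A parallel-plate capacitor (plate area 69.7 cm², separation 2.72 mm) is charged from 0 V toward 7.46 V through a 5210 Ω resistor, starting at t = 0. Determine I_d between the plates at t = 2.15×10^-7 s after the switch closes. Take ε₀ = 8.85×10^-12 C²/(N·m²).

C = ε₀A/d = (8.85×10^-12)(6.97×10^-3)/(2.72×10^-3) = 2.268×10^-11 F, so τ = RC = 1.182×10^-7 s.
The conduction current is I(t) = (V₀/R) e^(−t/τ), and the displacement current between the plates equals it.
t/τ = 1.819; I_d = (7.46/5210) · e^(−1.819) = (1.432×10^-3)(0.1622) = 2.32×10^-4 A.

2.32×10^-4 A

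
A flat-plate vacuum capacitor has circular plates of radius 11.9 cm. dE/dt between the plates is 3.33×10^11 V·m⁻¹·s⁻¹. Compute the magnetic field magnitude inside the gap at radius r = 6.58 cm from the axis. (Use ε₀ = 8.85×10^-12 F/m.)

Through the whole plate area (πR² = 0.04449 m²), I_d = ε₀ πR² dE/dt = 0.1311 A.
An Ampèrian loop of radius r encloses a fraction (r/R)² of I_d. Then B·2πr = μ₀ I_d (r/R)², giving B = μ₀ I_d r/(2πR²) = 1.22×10^-7 T.

1.22×10^-7 T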